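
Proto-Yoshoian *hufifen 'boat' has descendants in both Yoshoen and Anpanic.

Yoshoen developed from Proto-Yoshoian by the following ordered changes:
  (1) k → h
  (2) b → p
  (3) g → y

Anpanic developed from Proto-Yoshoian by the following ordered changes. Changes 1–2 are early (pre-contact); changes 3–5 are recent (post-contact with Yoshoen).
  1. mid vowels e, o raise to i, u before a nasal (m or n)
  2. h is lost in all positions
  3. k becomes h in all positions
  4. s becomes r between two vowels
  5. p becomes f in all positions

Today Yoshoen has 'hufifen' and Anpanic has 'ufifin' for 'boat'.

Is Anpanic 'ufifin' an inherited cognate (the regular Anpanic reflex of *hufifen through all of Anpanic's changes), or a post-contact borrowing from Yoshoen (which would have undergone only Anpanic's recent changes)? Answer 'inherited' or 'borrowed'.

inherited

If inherited, *hufifen would pass through all of Anpanic's changes:
Anpanic: *hufifen
  hufifen → hufifin   [pre-nasal raising]
  hufifin → ufifin   [h-loss]
  ufifin (rule 3 does not apply)
  ufifin (rule 4 does not apply)
  ufifin (rule 5 does not apply)
  giving Anpanic ufifin.
If borrowed from Yoshoen 'hufifen' after the early changes, it would undergo only the recent ones:
  rule 3 (unconditioned shift): no change (hufifen)
  rule 4 (rhotacism): no change (hufifen)
  rule 5 (unconditioned shift): no change (hufifen)
  ⇒ as a loan: hufifen
Anpanic 'ufifin' matches the inherited outcome exactly, so it is an inherited cognate, not a loan.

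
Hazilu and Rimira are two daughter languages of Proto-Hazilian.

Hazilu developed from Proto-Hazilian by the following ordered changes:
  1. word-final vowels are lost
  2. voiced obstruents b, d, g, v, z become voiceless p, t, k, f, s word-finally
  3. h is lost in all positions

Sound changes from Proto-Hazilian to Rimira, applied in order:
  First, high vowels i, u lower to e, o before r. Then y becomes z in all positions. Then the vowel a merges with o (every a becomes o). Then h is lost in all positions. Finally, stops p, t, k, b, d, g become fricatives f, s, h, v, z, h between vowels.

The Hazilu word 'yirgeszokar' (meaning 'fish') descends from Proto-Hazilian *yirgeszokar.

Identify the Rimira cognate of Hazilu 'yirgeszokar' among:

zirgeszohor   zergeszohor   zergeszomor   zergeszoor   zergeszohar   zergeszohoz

zergeszohor

Rimira: *yirgeszokar
  yirgeszokar → yergeszokar   [pre-rhotic lowering]
  yergeszokar → zergeszokar   [unconditioned shift]
  zergeszokar → zergeszokor   [vowel merger]
  zergeszokor (rule 4 does not apply)
  zergeszokor → zergeszohor   [intervocalic lenition]
  giving Rimira zergeszohor.
The other candidates each miss or misapply at least one Rimira change.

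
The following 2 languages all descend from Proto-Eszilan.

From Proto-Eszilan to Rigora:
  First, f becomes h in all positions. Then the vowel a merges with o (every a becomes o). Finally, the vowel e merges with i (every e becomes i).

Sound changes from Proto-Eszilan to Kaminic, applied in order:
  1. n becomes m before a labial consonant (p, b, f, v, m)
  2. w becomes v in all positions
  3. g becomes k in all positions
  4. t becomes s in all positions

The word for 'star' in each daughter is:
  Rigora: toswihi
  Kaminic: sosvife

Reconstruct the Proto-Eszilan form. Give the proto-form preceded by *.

*toswife

Position 4: Rigora has w, Kaminic has v. Rigora preserves w here (none of its changes turn any other segment into w), so the proto-segment is *w.
Position 1: Rigora has t, Kaminic has s. Rigora preserves t here (none of its changes turn any other segment into t), so the proto-segment is *t.
Verify the candidate proto-form against each daughter:
Rigora: *toswife > toswihe > toswihi  (by unconditioned shift, vowel merger)
Kaminic: *toswife > tosvife > sosvife  (by unconditioned shift, unconditioned shift)
*toswife is the unique common source.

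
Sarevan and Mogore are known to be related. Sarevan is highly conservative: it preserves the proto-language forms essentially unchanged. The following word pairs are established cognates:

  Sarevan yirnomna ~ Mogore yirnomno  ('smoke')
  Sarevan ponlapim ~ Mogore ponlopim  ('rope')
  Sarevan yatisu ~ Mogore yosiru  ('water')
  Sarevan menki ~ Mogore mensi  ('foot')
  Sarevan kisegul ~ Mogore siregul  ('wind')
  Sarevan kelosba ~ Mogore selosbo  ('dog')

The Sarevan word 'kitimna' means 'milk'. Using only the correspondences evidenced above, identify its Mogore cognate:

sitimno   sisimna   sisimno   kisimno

sisimno

kisegul ~ siregul — Sarevan k corresponds to Mogore s word-initially before a front vowel.
yatisu ~ yosiru — Sarevan t corresponds to Mogore s between vowels (before a front vowel).
yirnomna ~ yirnomno, kelosba ~ selosbo — Sarevan a corresponds to Mogore o word-finally.
Applying these to Sarevan 'kitimna':
  kitimna → sitimna   (k→s word-initially before a front vowel)
  sitimna → sisimna   (t→s between vowels (before a front vowel))
  sisimna → sisimno   (a→o word-finally)
So the Mogore cognate is 'sisimno'.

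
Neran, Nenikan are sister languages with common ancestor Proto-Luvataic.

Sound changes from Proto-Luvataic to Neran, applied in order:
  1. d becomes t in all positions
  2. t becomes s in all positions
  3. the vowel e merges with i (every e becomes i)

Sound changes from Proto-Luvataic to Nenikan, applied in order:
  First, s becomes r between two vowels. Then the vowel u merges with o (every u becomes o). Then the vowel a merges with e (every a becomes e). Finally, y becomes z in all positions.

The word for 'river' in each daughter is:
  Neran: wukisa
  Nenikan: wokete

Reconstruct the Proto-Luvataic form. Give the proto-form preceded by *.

*wuketa

Position 6: Neran has a, Nenikan has e. Neran preserves a here (none of its changes turn any other segment into a), so the proto-segment is *a.
Position 5: Neran has s, Nenikan has t. Nenikan preserves t here (none of its changes turn any other segment into t), so the proto-segment is *t.
Position 2: Neran has u, Nenikan has o. Neran preserves u here (none of its changes turn any other segment into u), so the proto-segment is *u.
Continuing position by position gives *wuketa; check it forward:
Neran: start from *wuketa.
  rule 1: no change — wuketa
  rule 2 (unconditioned shift): wuketa → wukesa
  rule 3 (vowel merger): wukesa → wukisa
  ⇒ Neran wukisa
Nenikan: start from *wuketa.
  rule 1: no change — wuketa
  rule 2 (vowel merger): wuketa → woketa
  rule 3 (vowel merger): woketa → wokete
  rule 4: no change — wokete
  ⇒ Nenikan wokete
No other proto-form is consistent with every reflex, so the reconstruction is *wuketa.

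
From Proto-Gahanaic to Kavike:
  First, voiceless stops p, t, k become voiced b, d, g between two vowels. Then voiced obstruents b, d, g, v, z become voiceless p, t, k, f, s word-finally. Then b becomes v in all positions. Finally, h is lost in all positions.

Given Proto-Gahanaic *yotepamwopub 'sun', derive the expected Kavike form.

yodevamwovup

Kavike: start from *yotepamwopub.
  rule 1 (intervocalic voicing): yotepamwopub → yodebamwobub
  rule 2 (final devoicing): yodebamwobub → yodebamwobup
  rule 3 (unconditioned shift): yodebamwobup → yodevamwovup
  rule 4: no change — yodevamwovup
  ⇒ Kavike yodevamwovup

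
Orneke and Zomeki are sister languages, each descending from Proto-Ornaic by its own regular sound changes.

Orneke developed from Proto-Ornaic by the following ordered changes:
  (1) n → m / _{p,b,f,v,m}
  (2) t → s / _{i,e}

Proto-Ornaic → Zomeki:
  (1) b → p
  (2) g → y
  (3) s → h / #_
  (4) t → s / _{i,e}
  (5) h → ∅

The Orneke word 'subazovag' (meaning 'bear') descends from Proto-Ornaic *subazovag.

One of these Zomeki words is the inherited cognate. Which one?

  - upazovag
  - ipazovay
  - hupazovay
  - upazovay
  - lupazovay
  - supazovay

Zomeki: start from *subazovag.
  rule 1 (unconditioned shift): subazovag → supazovag
  rule 2 (unconditioned shift): supazovag → supazovay
  rule 3 (debuccalisation): supazovay → hupazovay
  rule 4: no change — hupazovay
  rule 5 (h-loss): hupazovay → upazovay
  ⇒ Zomeki upazovay
The other candidates each miss or misapply at least one Zomeki change.

upazovay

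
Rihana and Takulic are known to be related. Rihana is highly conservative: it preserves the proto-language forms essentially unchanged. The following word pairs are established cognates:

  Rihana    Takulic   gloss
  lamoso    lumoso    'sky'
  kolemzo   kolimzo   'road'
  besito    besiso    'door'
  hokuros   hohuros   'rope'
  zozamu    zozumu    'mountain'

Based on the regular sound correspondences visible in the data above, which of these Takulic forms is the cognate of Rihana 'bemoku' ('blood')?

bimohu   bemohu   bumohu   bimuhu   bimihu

kolemzo ~ kolimzo — Rihana e corresponds to Takulic i after a consonant, before a nasal.
hokuros ~ hohuros — Rihana k corresponds to Takulic h between vowels (before a back vowel).
Applying these to Rihana 'bemoku':
  bemoku → bimoku   (e→i after a consonant, before a nasal)
  bimoku → bimohu   (k→h between vowels (before a back vowel))
So the Takulic cognate is 'bimohu'.

bimohu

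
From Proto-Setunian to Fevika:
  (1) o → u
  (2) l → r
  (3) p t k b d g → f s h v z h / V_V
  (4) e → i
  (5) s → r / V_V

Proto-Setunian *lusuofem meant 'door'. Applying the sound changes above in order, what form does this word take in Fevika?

ruruufim

Fevika: start from *lusuofem.
  rule 1 (vowel merger): lusuofem → lusuufem
  rule 2 (unconditioned shift): lusuufem → rusuufem
  rule 3: no change — rusuufem
  rule 4 (vowel merger): rusuufem → rusuufim
  rule 5 (rhotacism): rusuufim → ruruufim
  ⇒ Fevika ruruufim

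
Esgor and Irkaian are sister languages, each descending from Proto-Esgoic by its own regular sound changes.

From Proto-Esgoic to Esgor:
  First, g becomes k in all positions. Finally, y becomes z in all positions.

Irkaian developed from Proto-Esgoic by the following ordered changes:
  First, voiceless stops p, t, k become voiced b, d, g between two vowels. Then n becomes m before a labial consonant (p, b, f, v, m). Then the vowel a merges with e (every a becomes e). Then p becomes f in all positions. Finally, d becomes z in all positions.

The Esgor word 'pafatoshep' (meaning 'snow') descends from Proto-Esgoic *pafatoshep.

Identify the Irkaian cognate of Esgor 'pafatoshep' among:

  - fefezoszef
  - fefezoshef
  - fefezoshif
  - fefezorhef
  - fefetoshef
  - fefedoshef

Irkaian: start from *pafatoshep.
  rule 1 (intervocalic voicing): pafatoshep → pafadoshep
  rule 2: no change — pafadoshep
  rule 3 (vowel merger): pafadoshep → pefedoshep
  rule 4 (unconditioned shift): pefedoshep → fefedoshef
  rule 5 (unconditioned shift): fefedoshef → fefezoshef
  ⇒ Irkaian fefezoshef
The other candidates each miss or misapply at least one Irkaian change.

fefezoshef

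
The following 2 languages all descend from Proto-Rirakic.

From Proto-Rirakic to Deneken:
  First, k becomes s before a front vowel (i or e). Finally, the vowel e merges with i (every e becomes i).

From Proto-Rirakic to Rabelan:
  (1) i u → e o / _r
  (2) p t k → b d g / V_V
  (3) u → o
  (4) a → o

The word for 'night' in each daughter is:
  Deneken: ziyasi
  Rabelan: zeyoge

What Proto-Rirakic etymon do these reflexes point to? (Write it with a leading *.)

Position 5: Deneken has s, Rabelan has g. Taking the neighbouring segments as reconstructed: Deneken s could go back to *k or *s; Rabelan g could go back to *k or *g — the one source consistent with every daughter is *k.
Position 4: Deneken has a, Rabelan has o. Deneken preserves a here (none of its changes turn any other segment into a), so the proto-segment is *a.
This points to *zeyake. Verify forward in each daughter:
Deneken: *zeyake
  zeyake → zeyase   [palatalisation]
  zeyase → ziyasi   [vowel merger]
  giving Deneken ziyasi.
Rabelan: *zeyake > zeyage > zeyoge  (by intervocalic voicing, vowel merger)
*zeyake is the unique common source.

*zeyake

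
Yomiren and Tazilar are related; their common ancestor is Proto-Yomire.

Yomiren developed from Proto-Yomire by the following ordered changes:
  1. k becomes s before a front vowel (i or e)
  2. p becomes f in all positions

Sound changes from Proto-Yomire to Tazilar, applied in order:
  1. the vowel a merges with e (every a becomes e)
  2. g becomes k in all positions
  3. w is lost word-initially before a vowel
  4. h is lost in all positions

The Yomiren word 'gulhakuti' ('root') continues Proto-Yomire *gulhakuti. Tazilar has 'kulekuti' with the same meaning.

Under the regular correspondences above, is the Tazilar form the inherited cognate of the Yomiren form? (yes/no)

yes

Derive the expected Tazilar reflex of *gulhakuti:
Tazilar: *gulhakuti > gulhekuti > kulhekuti > kulekuti  (by vowel merger, unconditioned shift, h-loss)
Tazilar 'kulekuti' matches the regular reflex exactly, so the pair is cognate.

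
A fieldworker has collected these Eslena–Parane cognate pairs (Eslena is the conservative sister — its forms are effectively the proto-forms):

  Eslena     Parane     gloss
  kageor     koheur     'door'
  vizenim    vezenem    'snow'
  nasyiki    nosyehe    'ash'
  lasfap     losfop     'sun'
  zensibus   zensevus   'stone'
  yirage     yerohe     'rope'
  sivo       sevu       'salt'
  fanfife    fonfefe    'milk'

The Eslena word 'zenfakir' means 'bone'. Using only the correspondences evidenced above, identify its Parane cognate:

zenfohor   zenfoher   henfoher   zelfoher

kageor ~ koheur, nasyiki ~ nosyehe — Eslena a corresponds to Parane o after a consonant, before a consonant other than r, m, n, p, b, f, v.
nasyiki ~ nosyehe — Eslena k corresponds to Parane h between vowels (before a front vowel).
yirage ~ yerohe — Eslena i corresponds to Parane e after a consonant, before r.
Applying these to Eslena 'zenfakir':
  zenfakir → zenfokir   (a→o after a consonant, before a consonant other than r, m, n, p, b, f, v)
  zenfokir → zenfohir   (k→h between vowels (before a front vowel))
  zenfohir → zenfoher   (i→e after a consonant, before r)
So the Parane cognate is 'zenfoher'.

zenfoher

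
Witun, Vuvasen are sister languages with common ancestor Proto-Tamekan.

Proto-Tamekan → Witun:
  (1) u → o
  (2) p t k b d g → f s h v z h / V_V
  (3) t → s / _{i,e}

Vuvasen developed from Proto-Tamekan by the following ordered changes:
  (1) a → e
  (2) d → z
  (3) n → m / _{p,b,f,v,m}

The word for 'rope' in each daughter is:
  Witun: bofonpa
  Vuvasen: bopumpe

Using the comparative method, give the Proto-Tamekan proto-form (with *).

*bopunpa

Position 5: Witun has n, Vuvasen has m. Witun preserves n here (none of its changes turn any other segment into n), so the proto-segment is *n.
Position 7: Witun has a, Vuvasen has e. Witun preserves a here (none of its changes turn any other segment into a), so the proto-segment is *a.
Position 3: Witun has f, Vuvasen has p. Vuvasen preserves p here (none of its changes turn any other segment into p), so the proto-segment is *p.
This points to *bopunpa. Verify forward in each daughter:
Witun: *bopunpa > boponpa > bofonpa  (by vowel merger, intervocalic lenition)
Vuvasen: *bopunpa
  bopunpa → bopunpe   [vowel merger]
  bopunpe (rule 2 does not apply)
  bopunpe → bopumpe   [nasal place assimilation]
  giving Vuvasen bopumpe.
Only *bopunpa yields all of Witun bofonpa, Vuvasen bopumpe.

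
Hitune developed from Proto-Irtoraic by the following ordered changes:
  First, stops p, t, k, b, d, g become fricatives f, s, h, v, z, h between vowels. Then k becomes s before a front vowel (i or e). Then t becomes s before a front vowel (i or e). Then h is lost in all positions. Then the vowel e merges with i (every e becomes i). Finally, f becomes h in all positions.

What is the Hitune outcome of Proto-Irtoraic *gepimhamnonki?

Hitune: *gepimhamnonki > gefimhamnonki > gefimhamnonsi > gefimamnonsi > gifimamnonsi > gihimamnonsi  (by intervocalic lenition, palatalisation, h-loss, vowel merger, unconditioned shift)

gihimamnonsi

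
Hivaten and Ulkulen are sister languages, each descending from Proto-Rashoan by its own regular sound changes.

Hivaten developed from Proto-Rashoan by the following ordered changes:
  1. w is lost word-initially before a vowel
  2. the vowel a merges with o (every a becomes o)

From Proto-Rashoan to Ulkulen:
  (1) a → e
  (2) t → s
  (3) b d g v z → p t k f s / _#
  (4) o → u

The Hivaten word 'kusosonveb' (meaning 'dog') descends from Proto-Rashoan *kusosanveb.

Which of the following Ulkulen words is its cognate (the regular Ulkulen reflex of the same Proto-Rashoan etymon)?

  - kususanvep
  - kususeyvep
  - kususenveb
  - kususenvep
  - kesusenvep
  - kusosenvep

Ulkulen: *kusosanveb
  kusosanveb → kusosenveb   [vowel merger]
  kusosenveb (rule 2 does not apply)
  kusosenveb → kusosenvep   [final devoicing]
  kusosenvep → kususenvep   [vowel merger]
  giving Ulkulen kususenvep.
The other candidates each miss or misapply at least one Ulkulen change.

kususenvep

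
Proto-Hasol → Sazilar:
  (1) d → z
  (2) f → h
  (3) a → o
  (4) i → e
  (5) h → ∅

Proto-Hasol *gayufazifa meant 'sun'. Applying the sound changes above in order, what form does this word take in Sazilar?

goyuozeo

Sazilar: start from *gayufazifa.
  rule 1: no change — gayufazifa
  rule 2 (unconditioned shift): gayufazifa → gayuhaziha
  rule 3 (vowel merger): gayuhaziha → goyuhoziho
  rule 4 (vowel merger): goyuhoziho → goyuhozeho
  rule 5 (h-loss): goyuhozeho → goyuozeo
  ⇒ Sazilar goyuozeo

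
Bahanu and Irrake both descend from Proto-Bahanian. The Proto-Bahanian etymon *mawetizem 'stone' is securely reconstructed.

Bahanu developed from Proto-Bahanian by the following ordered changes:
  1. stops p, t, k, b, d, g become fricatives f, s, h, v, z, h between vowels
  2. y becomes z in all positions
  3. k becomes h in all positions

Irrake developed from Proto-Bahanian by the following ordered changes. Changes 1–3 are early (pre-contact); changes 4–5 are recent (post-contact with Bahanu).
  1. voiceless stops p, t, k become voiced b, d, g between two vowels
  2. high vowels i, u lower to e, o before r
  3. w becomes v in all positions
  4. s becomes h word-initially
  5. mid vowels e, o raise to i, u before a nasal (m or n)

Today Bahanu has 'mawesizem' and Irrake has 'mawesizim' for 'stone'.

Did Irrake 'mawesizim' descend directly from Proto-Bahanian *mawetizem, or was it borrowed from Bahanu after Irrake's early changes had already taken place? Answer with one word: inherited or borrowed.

borrowed

If inherited, *mawetizem would pass through all of Irrake's changes:
Irrake: *mawetizem
  mawetizem → mawedizem   [intervocalic voicing]
  mawedizem (rule 2 does not apply)
  mawedizem → mavedizem   [unconditioned shift]
  mavedizem (rule 4 does not apply)
  mavedizem → mavedizim   [pre-nasal raising]
  giving Irrake mavedizim.
If borrowed from Bahanu 'mawesizem' after the early changes, it would undergo only the recent ones:
  rule 4 (debuccalisation): no change (mawesizem)
  rule 5 (pre-nasal raising): mawesizem → mawesizim
  ⇒ as a loan: mawesizim
Irrake 'mawesizim' matches the loan outcome 'mawesizim', not the inherited 'mavedizim' — it skipped the early Irrake changes, so it was borrowed from Bahanu.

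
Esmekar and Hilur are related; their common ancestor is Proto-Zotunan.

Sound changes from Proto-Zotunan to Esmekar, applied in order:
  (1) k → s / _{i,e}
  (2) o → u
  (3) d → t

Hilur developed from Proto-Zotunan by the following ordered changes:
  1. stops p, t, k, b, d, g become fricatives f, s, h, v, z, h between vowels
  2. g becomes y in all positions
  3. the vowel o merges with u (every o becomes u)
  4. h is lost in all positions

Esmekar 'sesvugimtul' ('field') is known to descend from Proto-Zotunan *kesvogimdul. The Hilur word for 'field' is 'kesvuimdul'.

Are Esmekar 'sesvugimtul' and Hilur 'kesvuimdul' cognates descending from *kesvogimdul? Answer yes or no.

yes

Derive the expected Hilur reflex of *kesvogimdul:
Hilur: *kesvogimdul
  kesvogimdul → kesvohimdul   [intervocalic lenition]
  kesvohimdul (rule 2 does not apply)
  kesvohimdul → kesvuhimdul   [vowel merger]
  kesvuhimdul → kesvuimdul   [h-loss]
  giving Hilur kesvuimdul.
Hilur 'kesvuimdul' matches the regular reflex exactly, so the pair is cognate.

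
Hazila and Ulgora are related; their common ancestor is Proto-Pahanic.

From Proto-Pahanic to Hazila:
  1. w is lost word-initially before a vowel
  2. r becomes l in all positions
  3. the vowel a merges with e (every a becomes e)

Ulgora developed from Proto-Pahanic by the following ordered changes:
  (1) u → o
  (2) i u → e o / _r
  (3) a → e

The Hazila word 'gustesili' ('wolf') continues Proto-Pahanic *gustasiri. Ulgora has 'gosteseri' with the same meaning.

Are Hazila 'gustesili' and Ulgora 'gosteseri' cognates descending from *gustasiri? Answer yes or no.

yes

Derive the expected Ulgora reflex of *gustasiri:
Ulgora: *gustasiri > gostasiri > gostaseri > gosteseri  (by vowel merger, pre-rhotic lowering, vowel merger)
Ulgora 'gosteseri' matches the regular reflex exactly, so the pair is cognate.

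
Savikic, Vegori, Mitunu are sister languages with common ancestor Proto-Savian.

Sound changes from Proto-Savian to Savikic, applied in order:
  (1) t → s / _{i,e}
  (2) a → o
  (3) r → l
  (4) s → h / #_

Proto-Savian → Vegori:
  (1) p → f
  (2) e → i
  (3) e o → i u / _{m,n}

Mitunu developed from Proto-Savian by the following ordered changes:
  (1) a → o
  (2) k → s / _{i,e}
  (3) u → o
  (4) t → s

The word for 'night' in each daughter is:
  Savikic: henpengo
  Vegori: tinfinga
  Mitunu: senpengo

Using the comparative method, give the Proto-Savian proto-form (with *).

*tenpenga

Position 4: Savikic has p, Vegori has f, Mitunu has p. Savikic preserves p here (none of its changes turn any other segment into p), so the proto-segment is *p.
Position 1: Savikic has h, Vegori has t, Mitunu has s. Vegori preserves t here (none of its changes turn any other segment into t), so the proto-segment is *t.
Verify the candidate proto-form against each daughter:
Savikic: *tenpenga > senpenga > senpengo > henpengo  (by palatalisation, vowel merger, debuccalisation)
Vegori: *tenpenga > tenfenga > tinfinga  (by unconditioned shift, vowel merger)
Mitunu: start from *tenpenga.
  rule 1 (vowel merger): tenpenga → tenpengo
  rule 2: no change — tenpengo
  rule 3: no change — tenpengo
  rule 4 (unconditioned shift): tenpengo → senpengo
  ⇒ Mitunu senpengo
*tenpenga is the unique common source.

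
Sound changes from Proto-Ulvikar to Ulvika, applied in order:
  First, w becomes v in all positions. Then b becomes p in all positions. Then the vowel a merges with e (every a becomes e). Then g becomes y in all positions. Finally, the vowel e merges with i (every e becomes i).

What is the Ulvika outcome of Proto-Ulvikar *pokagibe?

pokiyipi

Ulvika: start from *pokagibe.
  rule 1: no change — pokagibe
  rule 2 (unconditioned shift): pokagibe → pokagipe
  rule 3 (vowel merger): pokagipe → pokegipe
  rule 4 (unconditioned shift): pokegipe → pokeyipe
  rule 5 (vowel merger): pokeyipe → pokiyipi
  ⇒ Ulvika pokiyipi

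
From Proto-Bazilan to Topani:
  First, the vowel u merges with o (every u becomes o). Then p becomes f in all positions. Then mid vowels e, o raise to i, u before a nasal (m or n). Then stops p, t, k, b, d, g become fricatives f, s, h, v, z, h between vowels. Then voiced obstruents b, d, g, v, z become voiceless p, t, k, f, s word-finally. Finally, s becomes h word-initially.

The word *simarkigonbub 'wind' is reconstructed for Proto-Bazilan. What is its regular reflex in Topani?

himarkihunbop

Topani: start from *simarkigonbub.
  rule 1 (vowel merger): simarkigonbub → simarkigonbob
  rule 2: no change — simarkigonbob
  rule 3 (pre-nasal raising): simarkigonbob → simarkigunbob
  rule 4 (intervocalic lenition): simarkigunbob → simarkihunbob
  rule 5 (final devoicing): simarkihunbob → simarkihunbop
  rule 6 (debuccalisation): simarkihunbop → himarkihunbop
  ⇒ Topani himarkihunbop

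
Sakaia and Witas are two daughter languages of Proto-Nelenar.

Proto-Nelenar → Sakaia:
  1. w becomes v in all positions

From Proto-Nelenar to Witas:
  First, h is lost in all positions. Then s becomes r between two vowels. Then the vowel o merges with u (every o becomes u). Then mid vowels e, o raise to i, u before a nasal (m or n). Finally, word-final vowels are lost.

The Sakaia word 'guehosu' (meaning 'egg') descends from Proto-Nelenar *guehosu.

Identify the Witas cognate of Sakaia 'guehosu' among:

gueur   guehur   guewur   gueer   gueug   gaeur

gueur

Witas: *guehosu
  guehosu → gueosu   [h-loss]
  gueosu → gueoru   [rhotacism]
  gueoru → gueuru   [vowel merger]
  gueuru (rule 4 does not apply)
  gueuru → gueur   [apocope]
  giving Witas gueur.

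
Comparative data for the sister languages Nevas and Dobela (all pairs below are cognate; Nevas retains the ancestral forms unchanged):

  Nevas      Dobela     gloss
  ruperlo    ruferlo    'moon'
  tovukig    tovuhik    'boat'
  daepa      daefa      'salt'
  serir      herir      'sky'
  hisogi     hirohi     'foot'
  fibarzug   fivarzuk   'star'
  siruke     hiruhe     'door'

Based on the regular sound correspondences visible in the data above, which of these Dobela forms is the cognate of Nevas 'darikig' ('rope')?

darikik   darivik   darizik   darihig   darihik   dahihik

darihik

tovukig ~ tovuhik — Nevas k corresponds to Dobela h between vowels (before a front vowel).
tovukig ~ tovuhik, fibarzug ~ fivarzuk — Nevas g corresponds to Dobela k word-finally.
Applying these to Nevas 'darikig':
  darikig → darihig   (k→h between vowels (before a front vowel))
  darihig → darihik   (g→k word-finally)
So the Dobela cognate is 'darihik'.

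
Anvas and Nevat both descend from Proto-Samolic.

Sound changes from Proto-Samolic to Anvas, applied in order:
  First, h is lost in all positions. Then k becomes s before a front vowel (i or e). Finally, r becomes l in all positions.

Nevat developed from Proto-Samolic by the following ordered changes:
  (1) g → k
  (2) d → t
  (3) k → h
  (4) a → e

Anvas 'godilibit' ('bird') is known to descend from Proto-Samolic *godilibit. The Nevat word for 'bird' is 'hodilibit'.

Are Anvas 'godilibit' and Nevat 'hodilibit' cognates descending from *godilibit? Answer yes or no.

Derive the expected Nevat reflex of *godilibit:
Nevat: start from *godilibit.
  rule 1 (unconditioned shift): godilibit → kodilibit
  rule 2 (unconditioned shift): kodilibit → kotilibit
  rule 3 (unconditioned shift): kotilibit → hotilibit
  rule 4: no change — hotilibit
  ⇒ Nevat hotilibit
The regular Nevat reflex would be 'hotilibit', but the attested form is 'hodilibit'. The correspondence is irregular, so they are not cognates (the Nevat form has a different source).

no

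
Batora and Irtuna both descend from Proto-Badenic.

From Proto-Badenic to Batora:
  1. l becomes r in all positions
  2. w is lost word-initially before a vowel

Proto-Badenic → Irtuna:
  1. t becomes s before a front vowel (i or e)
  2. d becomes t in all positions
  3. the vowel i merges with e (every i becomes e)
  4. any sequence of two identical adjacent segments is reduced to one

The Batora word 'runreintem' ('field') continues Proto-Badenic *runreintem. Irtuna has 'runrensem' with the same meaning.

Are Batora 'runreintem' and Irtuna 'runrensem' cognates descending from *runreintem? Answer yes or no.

Derive the expected Irtuna reflex of *runreintem:
Irtuna: *runreintem > runreinsem > runreensem > runrensem  (by palatalisation, vowel merger, degemination)
Irtuna 'runrensem' matches the regular reflex exactly, so the pair is cognate.

yes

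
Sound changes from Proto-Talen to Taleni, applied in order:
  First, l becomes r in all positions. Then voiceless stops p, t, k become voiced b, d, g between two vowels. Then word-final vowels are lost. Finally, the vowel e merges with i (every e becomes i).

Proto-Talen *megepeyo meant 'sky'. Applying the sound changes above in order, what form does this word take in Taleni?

migibiy

Taleni: start from *megepeyo.
  rule 1: no change — megepeyo
  rule 2 (intervocalic voicing): megepeyo → megebeyo
  rule 3 (apocope): megebeyo → megebey
  rule 4 (vowel merger): megebey → migibiy
  ⇒ Taleni migibiy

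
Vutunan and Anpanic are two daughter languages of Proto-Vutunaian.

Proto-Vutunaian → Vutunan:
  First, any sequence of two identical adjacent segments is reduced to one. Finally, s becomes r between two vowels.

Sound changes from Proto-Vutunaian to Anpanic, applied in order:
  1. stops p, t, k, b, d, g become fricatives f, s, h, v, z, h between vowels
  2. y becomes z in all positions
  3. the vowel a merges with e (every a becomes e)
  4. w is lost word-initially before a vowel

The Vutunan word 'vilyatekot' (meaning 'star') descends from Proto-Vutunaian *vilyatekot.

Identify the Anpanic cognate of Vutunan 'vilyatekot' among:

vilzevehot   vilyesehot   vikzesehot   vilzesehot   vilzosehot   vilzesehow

Anpanic: start from *vilyatekot.
  rule 1 (intervocalic lenition): vilyatekot → vilyasehot
  rule 2 (unconditioned shift): vilyasehot → vilzasehot
  rule 3 (vowel merger): vilzasehot → vilzesehot
  rule 4: no change — vilzesehot
  ⇒ Anpanic vilzesehot
Among the options, 'vilzesehot' alone shows every Anpanic change applied in order.

vilzesehot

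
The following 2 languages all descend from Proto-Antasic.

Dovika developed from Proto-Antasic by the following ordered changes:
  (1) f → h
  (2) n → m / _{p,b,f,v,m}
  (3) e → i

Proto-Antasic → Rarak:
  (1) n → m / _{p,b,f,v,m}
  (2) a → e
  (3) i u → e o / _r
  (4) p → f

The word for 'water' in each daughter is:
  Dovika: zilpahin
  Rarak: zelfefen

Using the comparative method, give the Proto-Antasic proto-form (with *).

*zelpafen

Position 5: Dovika has a, Rarak has e. Dovika preserves a here (none of its changes turn any other segment into a), so the proto-segment is *a.
Position 4: Dovika has p, Rarak has f. Dovika preserves p here (none of its changes turn any other segment into p), so the proto-segment is *p.
Continuing position by position gives *zelpafen; check it forward:
Dovika: start from *zelpafen.
  rule 1 (unconditioned shift): zelpafen → zelpahen
  rule 2: no change — zelpahen
  rule 3 (vowel merger): zelpahen → zilpahin
  ⇒ Dovika zilpahin
Rarak: start from *zelpafen.
  rule 1: no change — zelpafen
  rule 2 (vowel merger): zelpafen → zelpefen
  rule 3: no change — zelpefen
  rule 4 (unconditioned shift): zelpefen → zelfefen
  ⇒ Rarak zelfefen
Only *zelpafen yields all of Dovika zilpahin, Rarak zelfefen.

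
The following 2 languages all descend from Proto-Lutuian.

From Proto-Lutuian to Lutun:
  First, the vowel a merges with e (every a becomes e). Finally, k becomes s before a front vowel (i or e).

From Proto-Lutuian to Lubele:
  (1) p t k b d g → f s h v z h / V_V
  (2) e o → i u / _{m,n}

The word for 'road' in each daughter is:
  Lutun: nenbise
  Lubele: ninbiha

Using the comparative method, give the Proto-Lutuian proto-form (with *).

*nenbika

Position 7: Lutun has e, Lubele has a. Lubele preserves a here (none of its changes turn any other segment into a), so the proto-segment is *a.
Position 2: Lutun has e, Lubele has i. Taking the neighbouring segments as reconstructed: Lutun e could go back to *a or *e; Lubele i could go back to *e or *i — the one source consistent with every daughter is *e.
Continuing position by position gives *nenbika; check it forward:
Lutun: *nenbika
  nenbika → nenbike   [vowel merger]
  nenbike → nenbise   [palatalisation]
  giving Lutun nenbise.
Lubele: *nenbika > nenbiha > ninbiha  (by intervocalic lenition, pre-nasal raising)
No other proto-form is consistent with every reflex, so the reconstruction is *nenbika.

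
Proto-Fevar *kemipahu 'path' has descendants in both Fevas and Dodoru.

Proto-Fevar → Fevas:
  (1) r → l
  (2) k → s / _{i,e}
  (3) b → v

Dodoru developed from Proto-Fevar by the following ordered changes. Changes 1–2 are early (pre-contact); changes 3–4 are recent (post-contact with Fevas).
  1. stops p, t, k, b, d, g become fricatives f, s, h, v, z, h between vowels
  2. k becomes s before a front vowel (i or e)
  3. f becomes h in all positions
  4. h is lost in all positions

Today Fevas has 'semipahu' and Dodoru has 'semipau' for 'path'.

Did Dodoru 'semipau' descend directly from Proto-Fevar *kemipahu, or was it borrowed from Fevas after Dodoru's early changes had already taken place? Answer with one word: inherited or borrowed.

If inherited, *kemipahu would pass through all of Dodoru's changes:
Dodoru: *kemipahu
  kemipahu → kemifahu   [intervocalic lenition]
  kemifahu → semifahu   [palatalisation]
  semifahu → semihahu   [unconditioned shift]
  semihahu → semiau   [h-loss]
  giving Dodoru semiau.
If borrowed from Fevas 'semipahu' after the early changes, it would undergo only the recent ones:
  rule 3 (unconditioned shift): no change (semipahu)
  rule 4 (h-loss): semipahu → semipau
  ⇒ as a loan: semipau
Dodoru 'semipau' matches the loan outcome 'semipau', not the inherited 'semiau' — it skipped the early Dodoru changes, so it was borrowed from Fevas.

borrowed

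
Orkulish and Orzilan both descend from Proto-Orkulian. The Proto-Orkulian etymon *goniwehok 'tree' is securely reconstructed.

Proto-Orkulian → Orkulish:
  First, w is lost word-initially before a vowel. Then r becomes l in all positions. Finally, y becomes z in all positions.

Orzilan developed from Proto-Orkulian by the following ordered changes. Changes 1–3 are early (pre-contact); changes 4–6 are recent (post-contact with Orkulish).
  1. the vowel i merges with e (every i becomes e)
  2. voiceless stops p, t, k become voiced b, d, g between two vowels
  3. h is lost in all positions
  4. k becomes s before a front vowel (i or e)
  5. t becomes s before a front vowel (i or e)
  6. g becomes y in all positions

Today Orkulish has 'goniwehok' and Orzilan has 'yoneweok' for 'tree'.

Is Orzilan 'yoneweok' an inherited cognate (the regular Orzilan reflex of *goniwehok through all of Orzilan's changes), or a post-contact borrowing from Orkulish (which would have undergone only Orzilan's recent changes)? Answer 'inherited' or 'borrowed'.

If inherited, *goniwehok would pass through all of Orzilan's changes:
Orzilan: start from *goniwehok.
  rule 1 (vowel merger): goniwehok → gonewehok
  rule 2: no change — gonewehok
  rule 3 (h-loss): gonewehok → goneweok
  rule 4: no change — goneweok
  rule 5: no change — goneweok
  rule 6 (unconditioned shift): goneweok → yoneweok
  ⇒ Orzilan yoneweok
If borrowed from Orkulish 'goniwehok' after the early changes, it would undergo only the recent ones:
  rule 4 (palatalisation): no change (goniwehok)
  rule 5 (palatalisation): no change (goniwehok)
  rule 6 (unconditioned shift): goniwehok → yoniwehok
  ⇒ as a loan: yoniwehok
Orzilan 'yoneweok' matches the inherited outcome exactly, so it is an inherited cognate, not a loan.

inherited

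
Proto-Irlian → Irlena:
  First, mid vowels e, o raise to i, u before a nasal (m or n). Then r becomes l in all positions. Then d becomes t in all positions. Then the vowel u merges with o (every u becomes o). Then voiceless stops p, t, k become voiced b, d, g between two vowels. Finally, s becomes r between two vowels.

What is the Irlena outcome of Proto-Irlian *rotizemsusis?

Irlena: start from *rotizemsusis.
  rule 1 (pre-nasal raising): rotizemsusis → rotizimsusis
  rule 2 (unconditioned shift): rotizimsusis → lotizimsusis
  rule 3: no change — lotizimsusis
  rule 4 (vowel merger): lotizimsusis → lotizimsosis
  rule 5 (intervocalic voicing): lotizimsosis → lodizimsosis
  rule 6 (rhotacism): lodizimsosis → lodizimsoris
  ⇒ Irlena lodizimsoris

lodizimsoris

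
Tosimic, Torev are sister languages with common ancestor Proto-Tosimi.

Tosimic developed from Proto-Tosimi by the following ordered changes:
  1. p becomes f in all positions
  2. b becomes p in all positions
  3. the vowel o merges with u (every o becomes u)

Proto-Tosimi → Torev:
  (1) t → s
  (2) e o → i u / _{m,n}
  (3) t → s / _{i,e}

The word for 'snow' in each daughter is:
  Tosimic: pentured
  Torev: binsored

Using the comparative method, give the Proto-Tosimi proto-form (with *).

Position 4: Tosimic has t, Torev has s. Tosimic preserves t here (none of its changes turn any other segment into t), so the proto-segment is *t.
Position 1: Tosimic has p, Torev has b. Torev preserves b here (none of its changes turn any other segment into b), so the proto-segment is *b.
Position 2: Tosimic has e, Torev has i. Tosimic preserves e here (none of its changes turn any other segment into e), so the proto-segment is *e.
This points to *bentored. Verify forward in each daughter:
Tosimic: *bentored > pentored > pentured  (by unconditioned shift, vowel merger)
Torev: *bentored
  bentored → bensored   [unconditioned shift]
  bensored → binsored   [pre-nasal raising]
  binsored (rule 3 does not apply)
  giving Torev binsored.
*bentored is the unique common source.

*bentored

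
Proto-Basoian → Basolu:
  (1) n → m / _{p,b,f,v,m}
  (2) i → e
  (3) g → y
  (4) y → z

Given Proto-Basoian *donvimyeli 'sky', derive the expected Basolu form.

Basolu: *donvimyeli > domvimyeli > domvemyele > domvemzele  (by nasal place assimilation, vowel merger, unconditioned shift)

domvemzele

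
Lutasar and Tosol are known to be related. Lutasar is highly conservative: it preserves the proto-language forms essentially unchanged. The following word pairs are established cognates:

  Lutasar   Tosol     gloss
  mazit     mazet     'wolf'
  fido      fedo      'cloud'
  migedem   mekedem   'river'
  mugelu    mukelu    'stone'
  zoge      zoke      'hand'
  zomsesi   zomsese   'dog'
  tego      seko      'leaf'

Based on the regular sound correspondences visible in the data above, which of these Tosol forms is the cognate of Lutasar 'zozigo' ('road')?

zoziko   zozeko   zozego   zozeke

zozeko

mazit ~ mazet, fido ~ fedo — Lutasar i corresponds to Tosol e after a consonant, before a consonant other than r, m, n, p, b, f, v.
tego ~ seko — Lutasar g corresponds to Tosol k between vowels (before a back vowel).
Applying these to Lutasar 'zozigo':
  zozigo → zozego   (i→e after a consonant, before a consonant other than r, m, n, p, b, f, v)
  zozego → zozeko   (g→k between vowels (before a back vowel))
So the Tosol cognate is 'zozeko'.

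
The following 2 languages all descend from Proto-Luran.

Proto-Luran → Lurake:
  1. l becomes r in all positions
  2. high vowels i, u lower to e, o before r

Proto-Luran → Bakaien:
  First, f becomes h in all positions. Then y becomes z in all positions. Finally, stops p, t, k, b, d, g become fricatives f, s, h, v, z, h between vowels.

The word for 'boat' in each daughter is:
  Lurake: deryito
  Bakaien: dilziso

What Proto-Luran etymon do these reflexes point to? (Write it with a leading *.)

*dilyito

Position 6: Lurake has t, Bakaien has s. Lurake preserves t here (none of its changes turn any other segment into t), so the proto-segment is *t.
Position 3: Lurake has r, Bakaien has l. Bakaien preserves l here (none of its changes turn any other segment into l), so the proto-segment is *l.
Position 4: Lurake has y, Bakaien has z. Lurake preserves y here (none of its changes turn any other segment into y), so the proto-segment is *y.
Verify the candidate proto-form against each daughter:
Lurake: start from *dilyito.
  rule 1 (unconditioned shift): dilyito → diryito
  rule 2 (pre-rhotic lowering): diryito → deryito
  ⇒ Lurake deryito
Bakaien: *dilyito
  dilyito (rule 1 does not apply)
  dilyito → dilzito   [unconditioned shift]
  dilzito → dilziso   [intervocalic lenition]
  giving Bakaien dilziso.
No other proto-form is consistent with every reflex, so the reconstruction is *dilyito.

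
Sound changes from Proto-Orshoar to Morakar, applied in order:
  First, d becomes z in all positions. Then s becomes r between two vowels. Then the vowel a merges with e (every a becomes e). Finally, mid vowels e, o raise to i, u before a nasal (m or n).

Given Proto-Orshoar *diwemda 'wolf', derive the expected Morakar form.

ziwimze

Morakar: start from *diwemda.
  rule 1 (unconditioned shift): diwemda → ziwemza
  rule 2: no change — ziwemza
  rule 3 (vowel merger): ziwemza → ziwemze
  rule 4 (pre-nasal raising): ziwemze → ziwimze
  ⇒ Morakar ziwimze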